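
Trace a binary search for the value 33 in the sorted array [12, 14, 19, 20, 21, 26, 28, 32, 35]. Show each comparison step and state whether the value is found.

Binary search for 33 in [12, 14, 19, 20, 21, 26, 28, 32, 35]:

lo=0, hi=8, mid=4, arr[mid]=21 -> 21 < 33, search right half
lo=5, hi=8, mid=6, arr[mid]=28 -> 28 < 33, search right half
lo=7, hi=8, mid=7, arr[mid]=32 -> 32 < 33, search right half
lo=8, hi=8, mid=8, arr[mid]=35 -> 35 > 33, search left half
lo=8 > hi=7, target 33 not found

Binary search determines that 33 is not in the array after 4 comparisons. The search space was exhausted without finding the target.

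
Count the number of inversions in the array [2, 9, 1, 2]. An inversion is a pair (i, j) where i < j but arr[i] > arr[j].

Finding inversions in [2, 9, 1, 2]:

(0, 2): arr[0]=2 > arr[2]=1
(1, 2): arr[1]=9 > arr[2]=1
(1, 3): arr[1]=9 > arr[3]=2

Total inversions: 3

The array has 3 inversion(s): (0,2), (1,2), (1,3). Each pair (i,j) satisfies i < j and arr[i] > arr[j].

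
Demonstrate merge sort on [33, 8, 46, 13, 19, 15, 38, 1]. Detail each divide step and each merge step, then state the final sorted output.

Merge sort trace:

Split: [33, 8, 46, 13, 19, 15, 38, 1] -> [33, 8, 46, 13] and [19, 15, 38, 1]
  Split: [33, 8, 46, 13] -> [33, 8] and [46, 13]
    Split: [33, 8] -> [33] and [8]
    Merge: [33] + [8] -> [8, 33]
    Split: [46, 13] -> [46] and [13]
    Merge: [46] + [13] -> [13, 46]
  Merge: [8, 33] + [13, 46] -> [8, 13, 33, 46]
  Split: [19, 15, 38, 1] -> [19, 15] and [38, 1]
    Split: [19, 15] -> [19] and [15]
    Merge: [19] + [15] -> [15, 19]
    Split: [38, 1] -> [38] and [1]
    Merge: [38] + [1] -> [1, 38]
  Merge: [15, 19] + [1, 38] -> [1, 15, 19, 38]
Merge: [8, 13, 33, 46] + [1, 15, 19, 38] -> [1, 8, 13, 15, 19, 33, 38, 46]

Final sorted array: [1, 8, 13, 15, 19, 33, 38, 46]

The merge sort proceeds by recursively splitting the array and merging sorted halves.
After all merges, the sorted array is [1, 8, 13, 15, 19, 33, 38, 46].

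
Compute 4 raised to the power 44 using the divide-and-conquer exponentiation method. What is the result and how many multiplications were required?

Computing 4^44 by squaring (build up from 4^1; each line after the first costs one multiplication):

4^1 = 4
4^2 = (4^1)^2 = 4^2 = 16
4^4 = (4^2)^2 = 16^2 = 256
4^5 = 4 * 4^4 = 4 * 256 = 1024
4^10 = (4^5)^2 = 1024^2 = 1048576
4^11 = 4 * 4^10 = 4 * 1048576 = 4194304
4^22 = (4^11)^2 = 4194304^2 = 17592186044416
4^44 = (4^22)^2 = 17592186044416^2 = 309485009821345068724781056

Result: 309485009821345068724781056
Multiplications needed: 7 (7 lines after 4^1)

4^44 = 309485009821345068724781056. Using exponentiation by squaring, this requires 7 multiplications. The key idea: if the exponent is even, square the half-power; if odd, multiply by the base once.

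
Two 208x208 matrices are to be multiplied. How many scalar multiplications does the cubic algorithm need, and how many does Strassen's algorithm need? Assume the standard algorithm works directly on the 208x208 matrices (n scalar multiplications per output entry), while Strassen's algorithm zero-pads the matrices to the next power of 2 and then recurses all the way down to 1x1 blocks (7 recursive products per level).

Matrix multiplication for 208x208 matrices:

Strassen's algorithm requires power-of-2 dimensions. Pad 208x208 to 256x256 (next power of 2).

Standard algorithm: 208^3 = 8998912 multiplications
Strassen's algorithm: 7^(log2(256)) = 7^8 = 5764801 multiplications
Savings: 8998912 - 5764801 = 3234111 multiplications

Standard: 8998912 multiplications (208^3). Strassen: 5764801 multiplications (7^8, after padding to 256x256). Strassen reduces 8 recursive multiplications to 7 at each level.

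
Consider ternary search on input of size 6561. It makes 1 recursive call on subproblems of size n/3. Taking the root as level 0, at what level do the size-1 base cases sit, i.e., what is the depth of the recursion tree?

For divide and conquer with division factor 3:

Problem sizes at each level:
Level 0: 6561
Level 1: 2187
Level 2: 729
Level 3: 243
Level 4: 81
Level 5: 27
Level 6: 9
Level 7: 3
Level 8: 1

The root is level 0 and the size-1 base case is level 8 (the tree spans levels 0 through 8, i.e. 9 levels counting the root), so the depth is the number of divisions: log_3(6561) = 8

The recursion tree depth is log_3(6561) = 8. At each level, the problem size is divided by 3, so it takes 8 divisions to reduce to a base case of size 1. The algorithm makes 1 recursive call at each level.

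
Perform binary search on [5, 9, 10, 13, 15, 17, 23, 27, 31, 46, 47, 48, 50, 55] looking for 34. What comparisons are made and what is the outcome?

Binary search for 34 in [5, 9, 10, 13, 15, 17, 23, 27, 31, 46, 47, 48, 50, 55]:

lo=0, hi=13, mid=6, arr[mid]=23 -> 23 < 34, search right half
lo=7, hi=13, mid=10, arr[mid]=47 -> 47 > 34, search left half
lo=7, hi=9, mid=8, arr[mid]=31 -> 31 < 34, search right half
lo=9, hi=9, mid=9, arr[mid]=46 -> 46 > 34, search left half
lo=9 > hi=8, target 34 not found

Binary search determines that 34 is not in the array after 4 comparisons. The search space was exhausted without finding the target.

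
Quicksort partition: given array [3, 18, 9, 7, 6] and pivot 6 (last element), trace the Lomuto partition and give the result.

Lomuto partition with pivot = 6:

Initial array: [3, 18, 9, 7, 6]

arr[0]=3 <= 6: swap with position 0, array becomes [3, 18, 9, 7, 6]
arr[1]=18 > 6: no swap
arr[2]=9 > 6: no swap
arr[3]=7 > 6: no swap

Place pivot at position 1: [3, 6, 9, 7, 18]
Pivot position: 1

After partitioning with pivot 6, the array becomes [3, 6, 9, 7, 18]. The pivot is placed at index 1. All elements to the left of the pivot are <= 6, and all elements to the right are > 6.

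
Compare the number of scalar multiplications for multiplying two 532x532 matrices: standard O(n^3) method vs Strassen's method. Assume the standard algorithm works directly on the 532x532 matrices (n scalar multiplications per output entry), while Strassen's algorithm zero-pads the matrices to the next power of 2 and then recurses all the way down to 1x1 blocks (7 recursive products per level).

Matrix multiplication for 532x532 matrices:

Strassen's algorithm requires power-of-2 dimensions. Pad 532x532 to 1024x1024 (next power of 2).

Standard algorithm: 532^3 = 150568768 multiplications
Strassen's algorithm: 7^(log2(1024)) = 7^10 = 282475249 multiplications
Difference: 150568768 - 282475249 = -131906481 (Strassen uses MORE here due to padding overhead — for small or just-over-power-of-2 n, padding can outweigh the per-level savings)

Standard: 150568768 multiplications (532^3). Strassen: 282475249 multiplications (7^10, after padding to 1024x1024). Strassen reduces 8 recursive multiplications to 7 at each level.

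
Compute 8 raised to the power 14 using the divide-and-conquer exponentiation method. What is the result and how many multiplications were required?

Computing 8^14 by squaring (build up from 8^1; each line after the first costs one multiplication):

8^1 = 8
8^2 = (8^1)^2 = 8^2 = 64
8^3 = 8 * 8^2 = 8 * 64 = 512
8^6 = (8^3)^2 = 512^2 = 262144
8^7 = 8 * 8^6 = 8 * 262144 = 2097152
8^14 = (8^7)^2 = 2097152^2 = 4398046511104

Result: 4398046511104
Multiplications needed: 5 (5 lines after 8^1)

8^14 = 4398046511104. Using exponentiation by squaring, this requires 5 multiplications. The key idea: if the exponent is even, square the half-power; if odd, multiply by the base once.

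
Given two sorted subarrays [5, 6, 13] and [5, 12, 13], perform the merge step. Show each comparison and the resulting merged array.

Merging process:

Compare 5 vs 5: take 5 from left. Merged: [5]
Compare 6 vs 5: take 5 from right. Merged: [5, 5]
Compare 6 vs 12: take 6 from left. Merged: [5, 5, 6]
Compare 13 vs 12: take 12 from right. Merged: [5, 5, 6, 12]
Compare 13 vs 13: take 13 from left. Merged: [5, 5, 6, 12, 13]
Append remaining from right: [13]. Merged: [5, 5, 6, 12, 13, 13]

Final merged array: [5, 5, 6, 12, 13, 13]
Total comparisons: 5

The merged array is [5, 5, 6, 12, 13, 13], requiring 5 comparisons. The merge step runs in O(n) time where n is the total number of elements.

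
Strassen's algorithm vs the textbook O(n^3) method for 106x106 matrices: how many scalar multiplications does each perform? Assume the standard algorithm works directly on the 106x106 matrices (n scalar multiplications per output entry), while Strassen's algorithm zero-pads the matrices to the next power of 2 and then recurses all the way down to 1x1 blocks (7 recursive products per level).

Matrix multiplication for 106x106 matrices:

Strassen's algorithm requires power-of-2 dimensions. Pad 106x106 to 128x128 (next power of 2).

Standard algorithm: 106^3 = 1191016 multiplications
Strassen's algorithm: 7^(log2(128)) = 7^7 = 823543 multiplications
Savings: 1191016 - 823543 = 367473 multiplications

Standard: 1191016 multiplications (106^3). Strassen: 823543 multiplications (7^7, after padding to 128x128). Strassen reduces 8 recursive multiplications to 7 at each level.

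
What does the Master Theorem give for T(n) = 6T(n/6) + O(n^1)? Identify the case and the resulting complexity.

Master Theorem for T(n) = 6T(n/6) + O(n^1):

a = 6, b = 6, c = 1
log_b(a) = log_6(6) = 1.0000

Case 2: c = 1 = log_6(6) = 1.0000
T(n) = O(n^1 log n) = O(n log n)

For T(n) = 6T(n/6) + O(n^1): log_6(6) = 1.0000. This is Case 2 of the Master Theorem (c = log_b(a), equal work at all levels), giving O(n log n).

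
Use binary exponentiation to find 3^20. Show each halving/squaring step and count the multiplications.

Computing 3^20 by squaring (build up from 3^1; each line after the first costs one multiplication):

3^1 = 3
3^2 = (3^1)^2 = 3^2 = 9
3^4 = (3^2)^2 = 9^2 = 81
3^5 = 3 * 3^4 = 3 * 81 = 243
3^10 = (3^5)^2 = 243^2 = 59049
3^20 = (3^10)^2 = 59049^2 = 3486784401

Result: 3486784401
Multiplications needed: 5 (5 lines after 3^1)

3^20 = 3486784401. Using exponentiation by squaring, this requires 5 multiplications. The key idea: if the exponent is even, square the half-power; if odd, multiply by the base once.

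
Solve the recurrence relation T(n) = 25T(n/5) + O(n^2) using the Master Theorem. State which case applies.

Master Theorem for T(n) = 25T(n/5) + O(n^2):

a = 25, b = 5, c = 2
log_b(a) = log_5(25) = 2.0000

Case 2: c = 2 = log_5(25) = 2.0000
T(n) = O(n^2 log n) = O(n^2 log n)

For T(n) = 25T(n/5) + O(n^2): log_5(25) = 2.0000. This is Case 2 of the Master Theorem (c = log_b(a), equal work at all levels), giving O(n^2 log n).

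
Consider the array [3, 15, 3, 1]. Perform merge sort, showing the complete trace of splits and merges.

Merge sort trace:

Split: [3, 15, 3, 1] -> [3, 15] and [3, 1]
  Split: [3, 15] -> [3] and [15]
  Merge: [3] + [15] -> [3, 15]
  Split: [3, 1] -> [3] and [1]
  Merge: [3] + [1] -> [1, 3]
Merge: [3, 15] + [1, 3] -> [1, 3, 3, 15]

Final sorted array: [1, 3, 3, 15]

The merge sort proceeds by recursively splitting the array and merging sorted halves.
After all merges, the sorted array is [1, 3, 3, 15].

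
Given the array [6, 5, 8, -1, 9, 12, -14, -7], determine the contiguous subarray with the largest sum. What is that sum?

Using Kadane's algorithm on [6, 5, 8, -1, 9, 12, -14, -7]:

Scanning through the array:
Position 1 (value 5): max_ending_here = 11, max_so_far = 11
Position 2 (value 8): max_ending_here = 19, max_so_far = 19
Position 3 (value -1): max_ending_here = 18, max_so_far = 19
Position 4 (value 9): max_ending_here = 27, max_so_far = 27
Position 5 (value 12): max_ending_here = 39, max_so_far = 39
Position 6 (value -14): max_ending_here = 25, max_so_far = 39
Position 7 (value -7): max_ending_here = 18, max_so_far = 39

Maximum subarray: [6, 5, 8, -1, 9, 12]
Maximum sum: 39

The maximum subarray is [6, 5, 8, -1, 9, 12] with sum 39. This subarray runs from index 0 to index 5.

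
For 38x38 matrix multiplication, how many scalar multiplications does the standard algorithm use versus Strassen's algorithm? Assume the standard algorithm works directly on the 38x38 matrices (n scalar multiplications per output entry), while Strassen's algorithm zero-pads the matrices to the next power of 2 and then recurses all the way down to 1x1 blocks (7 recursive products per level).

Matrix multiplication for 38x38 matrices:

Strassen's algorithm requires power-of-2 dimensions. Pad 38x38 to 64x64 (next power of 2).

Standard algorithm: 38^3 = 54872 multiplications
Strassen's algorithm: 7^(log2(64)) = 7^6 = 117649 multiplications
Difference: 54872 - 117649 = -62777 (Strassen uses MORE here due to padding overhead — for small or just-over-power-of-2 n, padding can outweigh the per-level savings)

Standard: 54872 multiplications (38^3). Strassen: 117649 multiplications (7^6, after padding to 64x64). Strassen reduces 8 recursive multiplications to 7 at each level.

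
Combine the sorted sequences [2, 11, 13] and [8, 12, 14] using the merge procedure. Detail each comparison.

Merging process:

Compare 2 vs 8: take 2 from left. Merged: [2]
Compare 11 vs 8: take 8 from right. Merged: [2, 8]
Compare 11 vs 12: take 11 from left. Merged: [2, 8, 11]
Compare 13 vs 12: take 12 from right. Merged: [2, 8, 11, 12]
Compare 13 vs 14: take 13 from left. Merged: [2, 8, 11, 12, 13]
Append remaining from right: [14]. Merged: [2, 8, 11, 12, 13, 14]

Final merged array: [2, 8, 11, 12, 13, 14]
Total comparisons: 5

The merged array is [2, 8, 11, 12, 13, 14], requiring 5 comparisons. The merge step runs in O(n) time where n is the total number of elements.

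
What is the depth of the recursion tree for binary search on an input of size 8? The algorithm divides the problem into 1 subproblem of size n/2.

For divide and conquer with division factor 2:

Problem sizes at each level:
Level 0: 8
Level 1: 4
Level 2: 2
Level 3: 1

The root is level 0 and the size-1 base case is level 3 (the tree spans levels 0 through 3, i.e. 4 levels counting the root), so the depth is the number of divisions: log_2(8) = 3

The recursion tree depth is log_2(8) = 3. At each level, the problem size is divided by 2, so it takes 3 divisions to reduce to a base case of size 1. The algorithm makes 1 recursive call at each level.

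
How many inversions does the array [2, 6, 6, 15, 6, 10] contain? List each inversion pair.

Finding inversions in [2, 6, 6, 15, 6, 10]:

(3, 4): arr[3]=15 > arr[4]=6
(3, 5): arr[3]=15 > arr[5]=10

Total inversions: 2

The array has 2 inversion(s): (3,4), (3,5). Each pair (i,j) satisfies i < j and arr[i] > arr[j].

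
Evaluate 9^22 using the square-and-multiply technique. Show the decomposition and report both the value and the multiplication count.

Computing 9^22 by squaring (build up from 9^1; each line after the first costs one multiplication):

9^1 = 9
9^2 = (9^1)^2 = 9^2 = 81
9^4 = (9^2)^2 = 81^2 = 6561
9^5 = 9 * 9^4 = 9 * 6561 = 59049
9^10 = (9^5)^2 = 59049^2 = 3486784401
9^11 = 9 * 9^10 = 9 * 3486784401 = 31381059609
9^22 = (9^11)^2 = 31381059609^2 = 984770902183611232881

Result: 984770902183611232881
Multiplications needed: 6 (6 lines after 9^1)

9^22 = 984770902183611232881. Using exponentiation by squaring, this requires 6 multiplications. The key idea: if the exponent is even, square the half-power; if odd, multiply by the base once.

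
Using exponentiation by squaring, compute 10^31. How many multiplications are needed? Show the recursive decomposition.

Computing 10^31 by squaring (build up from 10^1; each line after the first costs one multiplication):

10^1 = 10
10^2 = (10^1)^2 = 10^2 = 100
10^3 = 10 * 10^2 = 10 * 100 = 1000
10^6 = (10^3)^2 = 1000^2 = 1000000
10^7 = 10 * 10^6 = 10 * 1000000 = 10000000
10^14 = (10^7)^2 = 10000000^2 = 100000000000000
10^15 = 10 * 10^14 = 10 * 100000000000000 = 1000000000000000
10^30 = (10^15)^2 = 1000000000000000^2 = 1000000000000000000000000000000
10^31 = 10 * 10^30 = 10 * 1000000000000000000000000000000 = 10000000000000000000000000000000

Result: 10000000000000000000000000000000
Multiplications needed: 8 (8 lines after 10^1)

10^31 = 10000000000000000000000000000000. Using exponentiation by squaring, this requires 8 multiplications. The key idea: if the exponent is even, square the half-power; if odd, multiply by the base once.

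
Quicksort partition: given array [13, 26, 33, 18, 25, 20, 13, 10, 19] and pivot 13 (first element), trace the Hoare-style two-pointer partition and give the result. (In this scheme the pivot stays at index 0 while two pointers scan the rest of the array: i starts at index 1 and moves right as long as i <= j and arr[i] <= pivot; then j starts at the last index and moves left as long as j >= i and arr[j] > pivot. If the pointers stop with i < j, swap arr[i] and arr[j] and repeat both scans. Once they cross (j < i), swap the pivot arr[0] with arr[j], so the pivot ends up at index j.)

Hoare-style two-pointer partition with pivot = 13:

Initial array: [13, 26, 33, 18, 25, 20, 13, 10, 19]

Pointers start at i = 1, j = 8.
i stops at index 1 (arr[1]=26 > 13), j stops at index 7 (arr[7]=10 <= 13): swap arr[1] and arr[7], array becomes [13, 10, 33, 18, 25, 20, 13, 26, 19]
i stops at index 2 (arr[2]=33 > 13), j stops at index 6 (arr[6]=13 <= 13): swap arr[2] and arr[6], array becomes [13, 10, 13, 18, 25, 20, 33, 26, 19]
i ends at 3, j ends at 2: the pointers have crossed (j < i), so scanning stops.

Swap pivot arr[0] with arr[2] to place pivot at position 2: [13, 10, 13, 18, 25, 20, 33, 26, 19]
Pivot position: 2

After partitioning with pivot 13, the array becomes [13, 10, 13, 18, 25, 20, 33, 26, 19]. The pivot is placed at index 2. All elements to the left of the pivot are <= 13, and all elements to the right are > 13.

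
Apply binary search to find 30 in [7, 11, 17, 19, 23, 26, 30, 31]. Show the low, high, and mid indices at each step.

Binary search for 30 in [7, 11, 17, 19, 23, 26, 30, 31]:

lo=0, hi=7, mid=3, arr[mid]=19 -> 19 < 30, search right half
lo=4, hi=7, mid=5, arr[mid]=26 -> 26 < 30, search right half
lo=6, hi=7, mid=6, arr[mid]=30 -> Found target at index 6!

Binary search finds 30 at index 6 after 3 comparisons. The search repeatedly halves the search space by comparing with the middle element.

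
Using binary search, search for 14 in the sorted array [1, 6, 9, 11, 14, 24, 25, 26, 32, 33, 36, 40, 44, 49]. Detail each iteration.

Binary search for 14 in [1, 6, 9, 11, 14, 24, 25, 26, 32, 33, 36, 40, 44, 49]:

lo=0, hi=13, mid=6, arr[mid]=25 -> 25 > 14, search left half
lo=0, hi=5, mid=2, arr[mid]=9 -> 9 < 14, search right half
lo=3, hi=5, mid=4, arr[mid]=14 -> Found target at index 4!

Binary search finds 14 at index 4 after 3 comparisons. The search repeatedly halves the search space by comparing with the middle element.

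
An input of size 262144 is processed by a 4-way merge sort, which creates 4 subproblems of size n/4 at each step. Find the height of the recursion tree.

For divide and conquer with division factor 4:

Problem sizes at each level:
Level 0: 262144
Level 1: 65536
Level 2: 16384
Level 3: 4096
Level 4: 1024
Level 5: 256
Level 6: 64
Level 7: 16
Level 8: 4
Level 9: 1

The root is level 0 and the size-1 base case is level 9 (the tree spans levels 0 through 9, i.e. 10 levels counting the root), so the depth is the number of divisions: log_4(262144) = 9

The recursion tree depth is log_4(262144) = 9. At each level, the problem size is divided by 4, so it takes 9 divisions to reduce to a base case of size 1. The algorithm makes 4 recursive calls at each level.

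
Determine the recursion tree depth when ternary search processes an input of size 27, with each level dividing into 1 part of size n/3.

For divide and conquer with division factor 3:

Problem sizes at each level:
Level 0: 27
Level 1: 9
Level 2: 3
Level 3: 1

The root is level 0 and the size-1 base case is level 3 (the tree spans levels 0 through 3, i.e. 4 levels counting the root), so the depth is the number of divisions: log_3(27) = 3

The recursion tree depth is log_3(27) = 3. At each level, the problem size is divided by 3, so it takes 3 divisions to reduce to a base case of size 1. The algorithm makes 1 recursive call at each level.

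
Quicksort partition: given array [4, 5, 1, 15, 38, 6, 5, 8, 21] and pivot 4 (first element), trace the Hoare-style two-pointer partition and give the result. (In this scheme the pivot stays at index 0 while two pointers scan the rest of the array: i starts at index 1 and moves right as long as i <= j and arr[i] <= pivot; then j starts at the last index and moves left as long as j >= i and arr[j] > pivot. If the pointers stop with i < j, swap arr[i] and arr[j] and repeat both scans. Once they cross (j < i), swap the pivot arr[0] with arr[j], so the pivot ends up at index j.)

Hoare-style two-pointer partition with pivot = 4:

Initial array: [4, 5, 1, 15, 38, 6, 5, 8, 21]

Pointers start at i = 1, j = 8.
i stops at index 1 (arr[1]=5 > 4), j stops at index 2 (arr[2]=1 <= 4): swap arr[1] and arr[2], array becomes [4, 1, 5, 15, 38, 6, 5, 8, 21]
i ends at 2, j ends at 1: the pointers have crossed (j < i), so scanning stops.

Swap pivot arr[0] with arr[1] to place pivot at position 1: [1, 4, 5, 15, 38, 6, 5, 8, 21]
Pivot position: 1

After partitioning with pivot 4, the array becomes [1, 4, 5, 15, 38, 6, 5, 8, 21]. The pivot is placed at index 1. All elements to the left of the pivot are <= 4, and all elements to the right are > 4.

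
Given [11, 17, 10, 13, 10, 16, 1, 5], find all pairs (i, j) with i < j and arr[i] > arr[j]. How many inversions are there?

Finding inversions in [11, 17, 10, 13, 10, 16, 1, 5]:

(0, 2): arr[0]=11 > arr[2]=10
(0, 4): arr[0]=11 > arr[4]=10
(0, 6): arr[0]=11 > arr[6]=1
(0, 7): arr[0]=11 > arr[7]=5
(1, 2): arr[1]=17 > arr[2]=10
(1, 3): arr[1]=17 > arr[3]=13
(1, 4): arr[1]=17 > arr[4]=10
(1, 5): arr[1]=17 > arr[5]=16
(1, 6): arr[1]=17 > arr[6]=1
(1, 7): arr[1]=17 > arr[7]=5
(2, 6): arr[2]=10 > arr[6]=1
(2, 7): arr[2]=10 > arr[7]=5
(3, 4): arr[3]=13 > arr[4]=10
(3, 6): arr[3]=13 > arr[6]=1
(3, 7): arr[3]=13 > arr[7]=5
(4, 6): arr[4]=10 > arr[6]=1
(4, 7): arr[4]=10 > arr[7]=5
(5, 6): arr[5]=16 > arr[6]=1
(5, 7): arr[5]=16 > arr[7]=5

Total inversions: 19

The array has 19 inversion(s): (0,2), (0,4), (0,6), (0,7), (1,2), (1,3), (1,4), (1,5), (1,6), (1,7), (2,6), (2,7), (3,4), (3,6), (3,7), (4,6), (4,7), (5,6), (5,7). Each pair (i,j) satisfies i < j and arr[i] > arr[j].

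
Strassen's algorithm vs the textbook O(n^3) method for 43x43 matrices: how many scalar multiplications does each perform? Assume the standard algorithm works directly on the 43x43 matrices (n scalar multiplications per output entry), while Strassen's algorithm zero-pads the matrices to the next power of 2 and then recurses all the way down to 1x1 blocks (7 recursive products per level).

Matrix multiplication for 43x43 matrices:

Strassen's algorithm requires power-of-2 dimensions. Pad 43x43 to 64x64 (next power of 2).

Standard algorithm: 43^3 = 79507 multiplications
Strassen's algorithm: 7^(log2(64)) = 7^6 = 117649 multiplications
Difference: 79507 - 117649 = -38142 (Strassen uses MORE here due to padding overhead — for small or just-over-power-of-2 n, padding can outweigh the per-level savings)

Standard: 79507 multiplications (43^3). Strassen: 117649 multiplications (7^6, after padding to 64x64). Strassen reduces 8 recursive multiplications to 7 at each level.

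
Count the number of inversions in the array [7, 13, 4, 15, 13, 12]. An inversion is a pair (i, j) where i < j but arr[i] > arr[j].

Finding inversions in [7, 13, 4, 15, 13, 12]:

(0, 2): arr[0]=7 > arr[2]=4
(1, 2): arr[1]=13 > arr[2]=4
(1, 5): arr[1]=13 > arr[5]=12
(3, 4): arr[3]=15 > arr[4]=13
(3, 5): arr[3]=15 > arr[5]=12
(4, 5): arr[4]=13 > arr[5]=12

Total inversions: 6

The array has 6 inversion(s): (0,2), (1,2), (1,5), (3,4), (3,5), (4,5). Each pair (i,j) satisfies i < j and arr[i] > arr[j].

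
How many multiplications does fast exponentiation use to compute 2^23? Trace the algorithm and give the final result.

Computing 2^23 by squaring (build up from 2^1; each line after the first costs one multiplication):

2^1 = 2
2^2 = (2^1)^2 = 2^2 = 4
2^4 = (2^2)^2 = 4^2 = 16
2^5 = 2 * 2^4 = 2 * 16 = 32
2^10 = (2^5)^2 = 32^2 = 1024
2^11 = 2 * 2^10 = 2 * 1024 = 2048
2^22 = (2^11)^2 = 2048^2 = 4194304
2^23 = 2 * 2^22 = 2 * 4194304 = 8388608

Result: 8388608
Multiplications needed: 7 (7 lines after 2^1)

2^23 = 8388608. Using exponentiation by squaring, this requires 7 multiplications. The key idea: if the exponent is even, square the half-power; if odd, multiply by the base once.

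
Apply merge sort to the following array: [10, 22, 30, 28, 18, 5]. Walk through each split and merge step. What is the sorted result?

Merge sort trace:

Split: [10, 22, 30, 28, 18, 5] -> [10, 22, 30] and [28, 18, 5]
  Split: [10, 22, 30] -> [10] and [22, 30]
    Split: [22, 30] -> [22] and [30]
    Merge: [22] + [30] -> [22, 30]
  Merge: [10] + [22, 30] -> [10, 22, 30]
  Split: [28, 18, 5] -> [28] and [18, 5]
    Split: [18, 5] -> [18] and [5]
    Merge: [18] + [5] -> [5, 18]
  Merge: [28] + [5, 18] -> [5, 18, 28]
Merge: [10, 22, 30] + [5, 18, 28] -> [5, 10, 18, 22, 28, 30]

Final sorted array: [5, 10, 18, 22, 28, 30]

The merge sort proceeds by recursively splitting the array and merging sorted halves.
After all merges, the sorted array is [5, 10, 18, 22, 28, 30].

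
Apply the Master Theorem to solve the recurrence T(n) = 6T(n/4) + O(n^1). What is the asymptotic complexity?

Master Theorem for T(n) = 6T(n/4) + O(n^1):

a = 6, b = 4, c = 1
log_b(a) = log_4(6) = 1.2925

Case 1: c = 1 < log_4(6) = 1.2925
T(n) = O(n^(log_4 6))

For T(n) = 6T(n/4) + O(n^1): log_4(6) = 1.2925. This is Case 1 of the Master Theorem (c < log_b(a), work dominated by leaves), giving O(n^(log_4 6)).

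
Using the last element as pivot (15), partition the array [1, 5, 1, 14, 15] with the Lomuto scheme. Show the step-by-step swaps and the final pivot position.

Lomuto partition with pivot = 15:

Initial array: [1, 5, 1, 14, 15]

arr[0]=1 <= 15: swap with position 0, array becomes [1, 5, 1, 14, 15]
arr[1]=5 <= 15: swap with position 1, array becomes [1, 5, 1, 14, 15]
arr[2]=1 <= 15: swap with position 2, array becomes [1, 5, 1, 14, 15]
arr[3]=14 <= 15: swap with position 3, array becomes [1, 5, 1, 14, 15]

Place pivot at position 4: [1, 5, 1, 14, 15]
Pivot position: 4

After partitioning with pivot 15, the array becomes [1, 5, 1, 14, 15]. The pivot is placed at index 4. All elements to the left of the pivot are <= 15, and all elements to the right are > 15.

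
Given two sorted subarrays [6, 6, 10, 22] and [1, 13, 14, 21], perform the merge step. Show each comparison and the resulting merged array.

Merging process:

Compare 6 vs 1: take 1 from right. Merged: [1]
Compare 6 vs 13: take 6 from left. Merged: [1, 6]
Compare 6 vs 13: take 6 from left. Merged: [1, 6, 6]
Compare 10 vs 13: take 10 from left. Merged: [1, 6, 6, 10]
Compare 22 vs 13: take 13 from right. Merged: [1, 6, 6, 10, 13]
Compare 22 vs 14: take 14 from right. Merged: [1, 6, 6, 10, 13, 14]
Compare 22 vs 21: take 21 from right. Merged: [1, 6, 6, 10, 13, 14, 21]
Append remaining from left: [22]. Merged: [1, 6, 6, 10, 13, 14, 21, 22]

Final merged array: [1, 6, 6, 10, 13, 14, 21, 22]
Total comparisons: 7

The merged array is [1, 6, 6, 10, 13, 14, 21, 22], requiring 7 comparisons. The merge step runs in O(n) time where n is the total number of elements.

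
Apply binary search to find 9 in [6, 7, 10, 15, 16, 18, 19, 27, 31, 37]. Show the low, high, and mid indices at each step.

Binary search for 9 in [6, 7, 10, 15, 16, 18, 19, 27, 31, 37]:

lo=0, hi=9, mid=4, arr[mid]=16 -> 16 > 9, search left half
lo=0, hi=3, mid=1, arr[mid]=7 -> 7 < 9, search right half
lo=2, hi=3, mid=2, arr[mid]=10 -> 10 > 9, search left half
lo=2 > hi=1, target 9 not found

Binary search determines that 9 is not in the array after 3 comparisons. The search space was exhausted without finding the target.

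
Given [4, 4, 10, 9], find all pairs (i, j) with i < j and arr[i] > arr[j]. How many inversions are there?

Finding inversions in [4, 4, 10, 9]:

(2, 3): arr[2]=10 > arr[3]=9

Total inversions: 1

The array has 1 inversion(s): (2,3). Each pair (i,j) satisfies i < j and arr[i] > arr[j].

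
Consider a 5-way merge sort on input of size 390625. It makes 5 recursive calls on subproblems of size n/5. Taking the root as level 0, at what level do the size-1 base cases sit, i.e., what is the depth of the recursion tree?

For divide and conquer with division factor 5:

Problem sizes at each level:
Level 0: 390625
Level 1: 78125
Level 2: 15625
Level 3: 3125
Level 4: 625
Level 5: 125
Level 6: 25
Level 7: 5
Level 8: 1

The root is level 0 and the size-1 base case is level 8 (the tree spans levels 0 through 8, i.e. 9 levels counting the root), so the depth is the number of divisions: log_5(390625) = 8

The recursion tree depth is log_5(390625) = 8. At each level, the problem size is divided by 5, so it takes 8 divisions to reduce to a base case of size 1. The algorithm makes 5 recursive calls at each level.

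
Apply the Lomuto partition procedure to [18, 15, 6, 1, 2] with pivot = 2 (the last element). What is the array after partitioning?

Lomuto partition with pivot = 2:

Initial array: [18, 15, 6, 1, 2]

arr[0]=18 > 2: no swap
arr[1]=15 > 2: no swap
arr[2]=6 > 2: no swap
arr[3]=1 <= 2: swap with position 0, array becomes [1, 15, 6, 18, 2]

Place pivot at position 1: [1, 2, 6, 18, 15]
Pivot position: 1

After partitioning with pivot 2, the array becomes [1, 2, 6, 18, 15]. The pivot is placed at index 1. All elements to the left of the pivot are <= 2, and all elements to the right are > 2.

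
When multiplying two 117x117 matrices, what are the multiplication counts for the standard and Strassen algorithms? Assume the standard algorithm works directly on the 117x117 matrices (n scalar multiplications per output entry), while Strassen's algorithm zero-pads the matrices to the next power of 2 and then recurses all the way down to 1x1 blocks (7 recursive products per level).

Matrix multiplication for 117x117 matrices:

Strassen's algorithm requires power-of-2 dimensions. Pad 117x117 to 128x128 (next power of 2).

Standard algorithm: 117^3 = 1601613 multiplications
Strassen's algorithm: 7^(log2(128)) = 7^7 = 823543 multiplications
Savings: 1601613 - 823543 = 778070 multiplications

Standard: 1601613 multiplications (117^3). Strassen: 823543 multiplications (7^7, after padding to 128x128). Strassen reduces 8 recursive multiplications to 7 at each level.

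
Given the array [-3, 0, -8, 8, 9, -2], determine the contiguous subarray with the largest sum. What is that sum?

Using Kadane's algorithm on [-3, 0, -8, 8, 9, -2]:

Scanning through the array:
Position 1 (value 0): max_ending_here = 0, max_so_far = 0
Position 2 (value -8): max_ending_here = -8, max_so_far = 0
Position 3 (value 8): max_ending_here = 8, max_so_far = 8
Position 4 (value 9): max_ending_here = 17, max_so_far = 17
Position 5 (value -2): max_ending_here = 15, max_so_far = 17

Maximum subarray: [8, 9]
Maximum sum: 17

The maximum subarray is [8, 9] with sum 17. This subarray runs from index 3 to index 4.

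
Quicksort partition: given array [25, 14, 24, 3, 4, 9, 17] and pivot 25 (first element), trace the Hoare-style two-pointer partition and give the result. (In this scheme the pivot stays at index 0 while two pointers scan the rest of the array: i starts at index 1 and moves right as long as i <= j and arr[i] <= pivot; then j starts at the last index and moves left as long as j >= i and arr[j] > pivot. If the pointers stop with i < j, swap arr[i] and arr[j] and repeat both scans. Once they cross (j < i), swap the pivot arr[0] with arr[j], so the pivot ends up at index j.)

Hoare-style two-pointer partition with pivot = 25:

Initial array: [25, 14, 24, 3, 4, 9, 17]

Pointers start at i = 1, j = 6.
i ends at 7, j ends at 6: the pointers have crossed (j < i), so scanning stops.

Swap pivot arr[0] with arr[6] to place pivot at position 6: [17, 14, 24, 3, 4, 9, 25]
Pivot position: 6

After partitioning with pivot 25, the array becomes [17, 14, 24, 3, 4, 9, 25]. The pivot is placed at index 6. All elements to the left of the pivot are <= 25, and all elements to the right are > 25.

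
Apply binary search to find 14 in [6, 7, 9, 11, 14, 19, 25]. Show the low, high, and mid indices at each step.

Binary search for 14 in [6, 7, 9, 11, 14, 19, 25]:

lo=0, hi=6, mid=3, arr[mid]=11 -> 11 < 14, search right half
lo=4, hi=6, mid=5, arr[mid]=19 -> 19 > 14, search left half
lo=4, hi=4, mid=4, arr[mid]=14 -> Found target at index 4!

Binary search finds 14 at index 4 after 3 comparisons. The search repeatedly halves the search space by comparing with the middle element.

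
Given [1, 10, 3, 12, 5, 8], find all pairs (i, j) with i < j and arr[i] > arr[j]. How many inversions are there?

Finding inversions in [1, 10, 3, 12, 5, 8]:

(1, 2): arr[1]=10 > arr[2]=3
(1, 4): arr[1]=10 > arr[4]=5
(1, 5): arr[1]=10 > arr[5]=8
(3, 4): arr[3]=12 > arr[4]=5
(3, 5): arr[3]=12 > arr[5]=8

Total inversions: 5

The array has 5 inversion(s): (1,2), (1,4), (1,5), (3,4), (3,5). Each pair (i,j) satisfies i < j and arr[i] > arr[j].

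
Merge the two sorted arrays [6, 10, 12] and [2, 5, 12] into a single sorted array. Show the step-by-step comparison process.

Merging process:

Compare 6 vs 2: take 2 from right. Merged: [2]
Compare 6 vs 5: take 5 from right. Merged: [2, 5]
Compare 6 vs 12: take 6 from left. Merged: [2, 5, 6]
Compare 10 vs 12: take 10 from left. Merged: [2, 5, 6, 10]
Compare 12 vs 12: take 12 from left. Merged: [2, 5, 6, 10, 12]
Append remaining from right: [12]. Merged: [2, 5, 6, 10, 12, 12]

Final merged array: [2, 5, 6, 10, 12, 12]
Total comparisons: 5

The merged array is [2, 5, 6, 10, 12, 12], requiring 5 comparisons. The merge step runs in O(n) time where n is the total number of elements.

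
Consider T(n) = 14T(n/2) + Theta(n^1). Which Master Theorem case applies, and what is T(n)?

Master Theorem for T(n) = 14T(n/2) + O(n^1):

a = 14, b = 2, c = 1
log_b(a) = log_2(14) = 3.8074

Case 1: c = 1 < log_2(14) = 3.8074
T(n) = O(n^(log_2 14))

For T(n) = 14T(n/2) + O(n^1): log_2(14) = 3.8074. This is Case 1 of the Master Theorem (c < log_b(a), work dominated by leaves), giving O(n^(log_2 14)).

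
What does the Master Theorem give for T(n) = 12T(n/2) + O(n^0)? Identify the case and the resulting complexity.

Master Theorem for T(n) = 12T(n/2) + O(n^0):

a = 12, b = 2, c = 0
log_b(a) = log_2(12) = 3.5850

Case 1: c = 0 < log_2(12) = 3.5850
T(n) = O(n^(log_2 12))

For T(n) = 12T(n/2) + O(n^0): log_2(12) = 3.5850. This is Case 1 of the Master Theorem (c < log_b(a), work dominated by leaves), giving O(n^(log_2 12)).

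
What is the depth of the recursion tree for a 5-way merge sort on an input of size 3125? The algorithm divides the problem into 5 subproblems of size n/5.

For divide and conquer with division factor 5:

Problem sizes at each level:
Level 0: 3125
Level 1: 625
Level 2: 125
Level 3: 25
Level 4: 5
Level 5: 1

The root is level 0 and the size-1 base case is level 5 (the tree spans levels 0 through 5, i.e. 6 levels counting the root), so the depth is the number of divisions: log_5(3125) = 5

The recursion tree depth is log_5(3125) = 5. At each level, the problem size is divided by 5, so it takes 5 divisions to reduce to a base case of size 1. The algorithm makes 5 recursive calls at each level.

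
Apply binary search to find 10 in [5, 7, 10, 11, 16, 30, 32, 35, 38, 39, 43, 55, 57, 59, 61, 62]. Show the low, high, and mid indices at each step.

Binary search for 10 in [5, 7, 10, 11, 16, 30, 32, 35, 38, 39, 43, 55, 57, 59, 61, 62]:

lo=0, hi=15, mid=7, arr[mid]=35 -> 35 > 10, search left half
lo=0, hi=6, mid=3, arr[mid]=11 -> 11 > 10, search left half
lo=0, hi=2, mid=1, arr[mid]=7 -> 7 < 10, search right half
lo=2, hi=2, mid=2, arr[mid]=10 -> Found target at index 2!

Binary search finds 10 at index 2 after 4 comparisons. The search repeatedly halves the search space by comparing with the middle element.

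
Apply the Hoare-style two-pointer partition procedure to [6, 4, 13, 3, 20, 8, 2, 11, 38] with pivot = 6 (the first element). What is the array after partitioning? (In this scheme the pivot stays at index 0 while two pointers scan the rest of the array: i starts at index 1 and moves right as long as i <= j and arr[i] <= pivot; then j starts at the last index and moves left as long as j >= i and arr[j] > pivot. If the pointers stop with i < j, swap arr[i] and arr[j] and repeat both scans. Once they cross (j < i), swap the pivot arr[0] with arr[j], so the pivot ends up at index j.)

Hoare-style two-pointer partition with pivot = 6:

Initial array: [6, 4, 13, 3, 20, 8, 2, 11, 38]

Pointers start at i = 1, j = 8.
i stops at index 2 (arr[2]=13 > 6), j stops at index 6 (arr[6]=2 <= 6): swap arr[2] and arr[6], array becomes [6, 4, 2, 3, 20, 8, 13, 11, 38]
i ends at 4, j ends at 3: the pointers have crossed (j < i), so scanning stops.

Swap pivot arr[0] with arr[3] to place pivot at position 3: [3, 4, 2, 6, 20, 8, 13, 11, 38]
Pivot position: 3

After partitioning with pivot 6, the array becomes [3, 4, 2, 6, 20, 8, 13, 11, 38]. The pivot is placed at index 3. All elements to the left of the pivot are <= 6, and all elements to the right are > 6.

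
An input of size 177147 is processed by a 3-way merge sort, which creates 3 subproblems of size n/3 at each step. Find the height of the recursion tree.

For divide and conquer with division factor 3:

Problem sizes at each level:
Level 0: 177147
Level 1: 59049
Level 2: 19683
Level 3: 6561
Level 4: 2187
Level 5: 729
Level 6: 243
Level 7: 81
Level 8: 27
Level 9: 9
Level 10: 3
Level 11: 1

The root is level 0 and the size-1 base case is level 11 (the tree spans levels 0 through 11, i.e. 12 levels counting the root), so the depth is the number of divisions: log_3(177147) = 11

The recursion tree depth is log_3(177147) = 11. At each level, the problem size is divided by 3, so it takes 11 divisions to reduce to a base case of size 1. The algorithm makes 3 recursive calls at each level.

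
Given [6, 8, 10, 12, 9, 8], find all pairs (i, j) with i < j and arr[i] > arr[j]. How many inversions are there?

Finding inversions in [6, 8, 10, 12, 9, 8]:

(2, 4): arr[2]=10 > arr[4]=9
(2, 5): arr[2]=10 > arr[5]=8
(3, 4): arr[3]=12 > arr[4]=9
(3, 5): arr[3]=12 > arr[5]=8
(4, 5): arr[4]=9 > arr[5]=8

Total inversions: 5

The array has 5 inversion(s): (2,4), (2,5), (3,4), (3,5), (4,5). Each pair (i,j) satisfies i < j and arr[i] > arr[j].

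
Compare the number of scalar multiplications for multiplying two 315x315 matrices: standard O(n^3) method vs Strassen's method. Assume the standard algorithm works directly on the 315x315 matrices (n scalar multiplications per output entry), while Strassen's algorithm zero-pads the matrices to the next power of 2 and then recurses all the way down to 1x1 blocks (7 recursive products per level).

Matrix multiplication for 315x315 matrices:

Strassen's algorithm requires power-of-2 dimensions. Pad 315x315 to 512x512 (next power of 2).

Standard algorithm: 315^3 = 31255875 multiplications
Strassen's algorithm: 7^(log2(512)) = 7^9 = 40353607 multiplications
Difference: 31255875 - 40353607 = -9097732 (Strassen uses MORE here due to padding overhead — for small or just-over-power-of-2 n, padding can outweigh the per-level savings)

Standard: 31255875 multiplications (315^3). Strassen: 40353607 multiplications (7^9, after padding to 512x512). Strassen reduces 8 recursive multiplications to 7 at each level.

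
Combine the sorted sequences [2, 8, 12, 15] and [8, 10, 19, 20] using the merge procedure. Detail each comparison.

Merging process:

Compare 2 vs 8: take 2 from left. Merged: [2]
Compare 8 vs 8: take 8 from left. Merged: [2, 8]
Compare 12 vs 8: take 8 from right. Merged: [2, 8, 8]
Compare 12 vs 10: take 10 from right. Merged: [2, 8, 8, 10]
Compare 12 vs 19: take 12 from left. Merged: [2, 8, 8, 10, 12]
Compare 15 vs 19: take 15 from left. Merged: [2, 8, 8, 10, 12, 15]
Append remaining from right: [19, 20]. Merged: [2, 8, 8, 10, 12, 15, 19, 20]

Final merged array: [2, 8, 8, 10, 12, 15, 19, 20]
Total comparisons: 6

The merged array is [2, 8, 8, 10, 12, 15, 19, 20], requiring 6 comparisons. The merge step runs in O(n) time where n is the total number of elements.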